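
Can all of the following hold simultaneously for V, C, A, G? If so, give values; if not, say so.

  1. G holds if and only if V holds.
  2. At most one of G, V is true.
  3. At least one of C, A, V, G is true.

V = False; C = True; A = False; G = False

  (1) G=F, V=F — same ✓
  (2) {G, V}: 0 true — at most one ✓
  (3) {C, A, V, G}: 1 true — at least one ✓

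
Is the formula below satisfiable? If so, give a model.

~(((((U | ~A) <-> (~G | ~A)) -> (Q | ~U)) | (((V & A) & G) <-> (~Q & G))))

A=F, U=T, V=F, Q=F, G=T

  ~(((((U | ~A) <-> (~G | ~A)) -> (Q | ~U)) | (((V & A) & G) <-> (~Q & G)))) = True
    (((U | ~A) <-> (~G | ~A)) -> (Q | ~U)) | (((V & A) & G) <-> (~Q & G)) = False
      ((U | ~A) <-> (~G | ~A)) -> (Q | ~U) = False
        (U | ~A) <-> (~G | ~A) = True
          U | ~A = True
            ~A = True
          ~G | ~A = True
            ~G = False
            ~A = True
        Q | ~U = False
          ~U = False
      ((V & A) & G) <-> (~Q & G) = False
        (V & A) & G = False
          V & A = False
        ~Q & G = True
          ~Q = True
The formula evaluates to True.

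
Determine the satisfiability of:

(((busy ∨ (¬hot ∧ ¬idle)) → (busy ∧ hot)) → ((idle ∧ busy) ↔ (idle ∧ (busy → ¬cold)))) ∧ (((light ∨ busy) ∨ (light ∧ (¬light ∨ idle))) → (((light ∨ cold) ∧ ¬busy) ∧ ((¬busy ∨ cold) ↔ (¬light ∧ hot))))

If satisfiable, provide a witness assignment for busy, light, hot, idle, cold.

busy: False; light: False; hot: True; idle: False; cold: False

  ((busy ∨ (¬hot ∧ ¬idle)) → (busy ∧ hot)) → ((idle ∧ busy) ↔ (idle ∧ (busy → ¬cold))) = True
    (busy ∨ (¬hot ∧ ¬idle)) → (busy ∧ hot) = True
      busy ∨ (¬hot ∧ ¬idle) = False
        ¬hot ∧ ¬idle = False
          ¬hot = False
          ¬idle = True
      busy ∧ hot = False
    (idle ∧ busy) ↔ (idle ∧ (busy → ¬cold)) = True
      idle ∧ busy = False
      idle ∧ (busy → ¬cold) = False
        busy → ¬cold = True
          ¬cold = True
  ((light ∨ busy) ∨ (light ∧ (¬light ∨ idle))) → (((light ∨ cold) ∧ ¬busy) ∧ ((¬busy ∨ cold) ↔ (¬light ∧ hot))) = True
    (light ∨ busy) ∨ (light ∧ (¬light ∨ idle)) = False
      light ∨ busy = False
      light ∧ (¬light ∨ idle) = False
        ¬light ∨ idle = True
          ¬light = True
    ((light ∨ cold) ∧ ¬busy) ∧ ((¬busy ∨ cold) ↔ (¬light ∧ hot)) = False
      (light ∨ cold) ∧ ¬busy = False
        light ∨ cold = False
        ¬busy = True
      (¬busy ∨ cold) ↔ (¬light ∧ hot) = True
        ¬busy ∨ cold = True
          ¬busy = True
        ¬light ∧ hot = True
          ¬light = True
Both conjuncts True, so the formula holds.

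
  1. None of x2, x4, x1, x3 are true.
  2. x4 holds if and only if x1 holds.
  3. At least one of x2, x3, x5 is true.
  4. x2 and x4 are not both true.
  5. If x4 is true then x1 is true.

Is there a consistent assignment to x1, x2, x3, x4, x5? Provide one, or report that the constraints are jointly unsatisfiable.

x1=F, x2=F, x3=F, x4=F, x5=T

  (1) {x2, x4, x1, x3}: 0 true — none ✓
  (2) x4=F, x1=F — same ✓
  (3) {x2, x3, x5}: 1 true — at least one ✓
  (4) x2=F, x4=F — not both ✓
  (5) x4=F ⇒ x1: vacuous ✓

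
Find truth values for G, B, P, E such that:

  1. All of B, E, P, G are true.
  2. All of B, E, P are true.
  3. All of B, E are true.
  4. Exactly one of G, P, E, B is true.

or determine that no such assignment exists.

Case G = True:
  (1) forces B = True.
  Constraint (4) is violated (G=T, B=T) — contradiction.
Case G = False:
  Constraint (1) is violated (G=F) — contradiction.
Both cases fail — unsatisfiable.

No satisfying assignment exists.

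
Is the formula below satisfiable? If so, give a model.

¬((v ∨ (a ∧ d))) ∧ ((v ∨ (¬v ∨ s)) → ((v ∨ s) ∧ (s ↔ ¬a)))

a = False; d = True; s = True; v = False

  ¬((v ∨ (a ∧ d))) = True
    v ∨ (a ∧ d) = False
      a ∧ d = False
  (v ∨ (¬v ∨ s)) → ((v ∨ s) ∧ (s ↔ ¬a)) = True
    v ∨ (¬v ∨ s) = True
      ¬v ∨ s = True
        ¬v = True
    (v ∨ s) ∧ (s ↔ ¬a) = True
      v ∨ s = True
      s ↔ ¬a = True
        ¬a = True
Both conjuncts True, so the formula holds.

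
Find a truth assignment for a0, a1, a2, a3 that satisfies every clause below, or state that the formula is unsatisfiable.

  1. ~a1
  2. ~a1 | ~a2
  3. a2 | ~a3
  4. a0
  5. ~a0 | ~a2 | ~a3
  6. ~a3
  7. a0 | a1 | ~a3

a0: True; a1: False; a2: True; a3: False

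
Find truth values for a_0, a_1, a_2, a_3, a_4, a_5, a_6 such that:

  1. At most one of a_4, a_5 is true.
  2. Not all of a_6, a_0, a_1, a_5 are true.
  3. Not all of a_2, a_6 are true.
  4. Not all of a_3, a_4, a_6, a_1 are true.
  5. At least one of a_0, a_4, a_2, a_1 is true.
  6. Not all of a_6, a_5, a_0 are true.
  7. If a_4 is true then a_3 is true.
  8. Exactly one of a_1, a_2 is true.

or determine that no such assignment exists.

a_0: False, a_1: False, a_2: True, a_3: False, a_4: False, a_5: False, a_6: False

  (1) {a_4, a_5}: 0 true — at most one ✓
  (2) {a_6, a_0, a_1, a_5}: 0/4 true — not all ✓
  (3) {a_2, a_6}: 1/2 true — not all ✓
  (4) {a_3, a_4, a_6, a_1}: 0/4 true — not all ✓
  (5) {a_0, a_4, a_2, a_1}: 1 true — at least one ✓
  (6) {a_6, a_5, a_0}: 0/3 true — not all ✓
  (7) a_4=F ⇒ a_3: vacuous ✓
  (8) {a_1, a_2}: 1 true — exactly one ✓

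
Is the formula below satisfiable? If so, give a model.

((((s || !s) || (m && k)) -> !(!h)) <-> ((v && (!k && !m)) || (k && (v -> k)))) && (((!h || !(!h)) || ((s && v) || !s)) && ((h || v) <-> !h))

v: True, m: True, h: False, k: False, s: True

  (((s || !s) || (m && k)) -> !(!h)) <-> ((v && (!k && !m)) || (k && (v -> k))) = True
    ((s || !s) || (m && k)) -> !(!h) = False
      (s || !s) || (m && k) = True
        s || !s = True
          !s = False
        m && k = False
      !(!h) = False
        !h = True
    (v && (!k && !m)) || (k && (v -> k)) = False
      v && (!k && !m) = False
        !k && !m = False
          !k = True
          !m = False
      k && (v -> k) = False
        v -> k = False
  ((!h || !(!h)) || ((s && v) || !s)) && ((h || v) <-> !h) = True
    (!h || !(!h)) || ((s && v) || !s) = True
      !h || !(!h) = True
        !h = True
        !(!h) = False
          !h = True
      (s && v) || !s = True
        s && v = True
        !s = False
    (h || v) <-> !h = True
      h || v = True
      !h = True
Both conjuncts True, so the formula holds.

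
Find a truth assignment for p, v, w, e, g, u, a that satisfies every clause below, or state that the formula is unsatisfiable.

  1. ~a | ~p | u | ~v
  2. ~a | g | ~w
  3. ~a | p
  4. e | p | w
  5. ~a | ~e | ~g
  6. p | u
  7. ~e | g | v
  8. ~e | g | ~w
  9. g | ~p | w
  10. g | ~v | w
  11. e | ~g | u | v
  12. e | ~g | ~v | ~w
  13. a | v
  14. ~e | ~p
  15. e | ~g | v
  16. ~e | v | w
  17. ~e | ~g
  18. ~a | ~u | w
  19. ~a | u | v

Set p = True.
  then (~e | ~p) forces e = False.
Set v = True.
Set w = True.
  then (e | ~g | ~v | ~w) forces g = False.
  then (~a | g | ~w) forces a = False.
Set u = False.
All clauses satisfied.

p = True; v = True; w = True; e = False; g = False; u = False; a = False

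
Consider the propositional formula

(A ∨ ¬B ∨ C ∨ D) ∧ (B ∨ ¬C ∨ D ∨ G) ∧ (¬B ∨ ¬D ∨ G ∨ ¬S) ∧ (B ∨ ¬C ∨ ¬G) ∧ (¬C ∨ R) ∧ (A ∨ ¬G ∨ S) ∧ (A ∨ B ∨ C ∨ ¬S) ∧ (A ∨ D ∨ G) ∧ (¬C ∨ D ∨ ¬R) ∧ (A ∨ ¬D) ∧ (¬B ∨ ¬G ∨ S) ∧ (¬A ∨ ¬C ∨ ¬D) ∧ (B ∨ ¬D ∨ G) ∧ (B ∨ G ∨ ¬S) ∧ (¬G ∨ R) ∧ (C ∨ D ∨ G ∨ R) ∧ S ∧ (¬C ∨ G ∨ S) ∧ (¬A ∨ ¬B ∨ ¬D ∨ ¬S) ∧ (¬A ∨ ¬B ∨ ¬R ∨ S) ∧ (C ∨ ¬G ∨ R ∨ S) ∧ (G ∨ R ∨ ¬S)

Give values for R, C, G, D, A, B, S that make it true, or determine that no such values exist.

Unit clause (S) forces S = True.
Try R = False:
  (¬C ∨ R) forces C = False.
  (¬G ∨ R) forces G = False.
  clause (G ∨ R ∨ ¬S) is falsified — backtrack.
So R = True.
Try C = True:
  (¬C ∨ D ∨ ¬R) forces D = True.
  (A ∨ ¬D) forces A = True.
  clause (¬A ∨ ¬C ∨ ¬D) is falsified — backtrack.
So C = False.
Set G = False.
  then (B ∨ G ∨ ¬S) forces B = True.
  then (¬B ∨ ¬D ∨ G ∨ ¬S) forces D = False.
  then (A ∨ D ∨ G) forces A = True.
All clauses satisfied.

R = True, C = False, G = False, D = False, A = True, B = True, S = True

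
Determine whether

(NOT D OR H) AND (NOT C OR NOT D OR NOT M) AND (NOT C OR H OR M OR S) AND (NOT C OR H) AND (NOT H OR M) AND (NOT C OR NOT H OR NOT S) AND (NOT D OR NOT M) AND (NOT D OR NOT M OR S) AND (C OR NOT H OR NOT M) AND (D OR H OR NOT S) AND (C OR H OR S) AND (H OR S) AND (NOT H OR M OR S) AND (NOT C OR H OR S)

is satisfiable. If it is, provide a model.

Try M = False:
  (NOT H OR M) forces H = False.
  (NOT D OR H) forces D = False.
  (NOT C OR H) forces C = False.
  (D OR H OR NOT S) forces S = False.
  clause (C OR H OR S) is falsified — backtrack.
So M = True.
  then (NOT D OR NOT M) forces D = False.
Set H = True.
  then (C OR NOT H OR NOT M) forces C = True.
  then (NOT C OR NOT H OR NOT S) forces S = False.
All clauses satisfied.

M = True, H = True, C = True, D = False, S = False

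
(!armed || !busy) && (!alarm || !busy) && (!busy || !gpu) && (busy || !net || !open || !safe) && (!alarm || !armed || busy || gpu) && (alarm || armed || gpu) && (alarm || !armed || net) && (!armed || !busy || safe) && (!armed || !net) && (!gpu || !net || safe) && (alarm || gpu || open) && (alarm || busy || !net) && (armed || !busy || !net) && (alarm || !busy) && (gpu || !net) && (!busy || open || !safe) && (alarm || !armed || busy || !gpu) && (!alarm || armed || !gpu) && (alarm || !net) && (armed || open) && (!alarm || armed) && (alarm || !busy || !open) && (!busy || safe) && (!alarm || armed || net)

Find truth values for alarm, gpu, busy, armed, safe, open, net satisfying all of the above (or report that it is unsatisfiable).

Set alarm = True.
  then (!alarm || !busy) forces busy = False.
  then (!alarm || armed) forces armed = True.
  then (!alarm || !armed || busy || gpu) forces gpu = True.
  then (!armed || !net) forces net = False.
Set safe = True.
Set open = False.
All clauses satisfied.

alarm = True; gpu = True; busy = False; armed = True; safe = True; open = False; net = False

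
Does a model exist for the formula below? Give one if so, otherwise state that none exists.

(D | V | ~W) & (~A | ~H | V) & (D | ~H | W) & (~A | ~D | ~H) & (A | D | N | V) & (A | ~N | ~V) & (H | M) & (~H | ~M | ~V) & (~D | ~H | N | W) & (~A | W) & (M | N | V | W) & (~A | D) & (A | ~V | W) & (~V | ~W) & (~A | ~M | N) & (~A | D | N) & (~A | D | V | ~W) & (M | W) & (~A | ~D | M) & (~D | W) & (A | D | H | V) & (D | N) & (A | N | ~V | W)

Set H = True.
Set W = True.
  then (~V | ~W) forces V = False.
  then (D | V | ~W) forces D = True.
  then (~A | ~H | V) forces A = False.
Set M = False.
Set N = True.
All clauses satisfied.

H: True, W: True, M: False, D: True, V: False, N: True, A: False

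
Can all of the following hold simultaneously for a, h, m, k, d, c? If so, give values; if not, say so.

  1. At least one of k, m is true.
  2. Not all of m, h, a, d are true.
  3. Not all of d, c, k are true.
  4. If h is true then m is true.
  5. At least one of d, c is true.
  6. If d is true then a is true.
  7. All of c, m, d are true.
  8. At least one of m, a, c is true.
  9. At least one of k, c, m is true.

a: True, h: False, m: True, k: False, d: True, c: True

  (1) {k, m}: 1 true — at least one ✓
  (2) {m, h, a, d}: 3/4 true — not all ✓
  (3) {d, c, k}: 2/3 true — not all ✓
  (4) h=F ⇒ m: vacuous ✓
  (5) {d, c}: 2 true — at least one ✓
  (6) d=T ⇒ a: T ✓
  (7) {c, m, d}: all 3 true ✓
  (8) {m, a, c}: 3 true — at least one ✓
  (9) {k, c, m}: 2 true — at least one ✓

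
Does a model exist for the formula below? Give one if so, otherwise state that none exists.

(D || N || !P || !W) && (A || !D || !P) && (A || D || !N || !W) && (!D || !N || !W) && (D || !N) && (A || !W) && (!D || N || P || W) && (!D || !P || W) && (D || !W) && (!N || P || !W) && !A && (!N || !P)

Unit clause (!A) forces A = False.
In (A || !W) only !W is left, so W = False.
Set D = False.
  then (D || !N) forces N = False.
Set P = False.
All clauses satisfied.

D = False, W = False, A = False, N = False, P = False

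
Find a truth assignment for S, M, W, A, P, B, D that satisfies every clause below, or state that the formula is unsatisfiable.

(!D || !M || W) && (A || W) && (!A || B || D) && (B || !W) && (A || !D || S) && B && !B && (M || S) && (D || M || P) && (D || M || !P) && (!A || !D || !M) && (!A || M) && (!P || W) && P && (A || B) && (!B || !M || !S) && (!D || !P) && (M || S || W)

No satisfying assignment exists.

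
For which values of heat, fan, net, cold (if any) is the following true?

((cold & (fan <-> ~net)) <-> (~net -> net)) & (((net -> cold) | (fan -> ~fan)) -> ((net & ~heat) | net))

heat: False, fan: False, net: True, cold: True

  (cold & (fan <-> ~net)) <-> (~net -> net) = True
    cold & (fan <-> ~net) = True
      fan <-> ~net = True
        ~net = False
    ~net -> net = True
      ~net = False
  ((net -> cold) | (fan -> ~fan)) -> ((net & ~heat) | net) = True
    (net -> cold) | (fan -> ~fan) = True
      net -> cold = True
      fan -> ~fan = True
        ~fan = True
    (net & ~heat) | net = True
      net & ~heat = True
        ~heat = True
Both conjuncts True, so the formula holds.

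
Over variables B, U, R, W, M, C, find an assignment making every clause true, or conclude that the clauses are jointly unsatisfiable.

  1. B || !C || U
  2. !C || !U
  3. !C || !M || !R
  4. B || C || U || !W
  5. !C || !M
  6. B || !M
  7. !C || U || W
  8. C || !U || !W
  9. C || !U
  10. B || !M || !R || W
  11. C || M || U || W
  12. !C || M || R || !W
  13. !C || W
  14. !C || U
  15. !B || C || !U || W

B = True, U = False, R = True, W = False, M = True, C = False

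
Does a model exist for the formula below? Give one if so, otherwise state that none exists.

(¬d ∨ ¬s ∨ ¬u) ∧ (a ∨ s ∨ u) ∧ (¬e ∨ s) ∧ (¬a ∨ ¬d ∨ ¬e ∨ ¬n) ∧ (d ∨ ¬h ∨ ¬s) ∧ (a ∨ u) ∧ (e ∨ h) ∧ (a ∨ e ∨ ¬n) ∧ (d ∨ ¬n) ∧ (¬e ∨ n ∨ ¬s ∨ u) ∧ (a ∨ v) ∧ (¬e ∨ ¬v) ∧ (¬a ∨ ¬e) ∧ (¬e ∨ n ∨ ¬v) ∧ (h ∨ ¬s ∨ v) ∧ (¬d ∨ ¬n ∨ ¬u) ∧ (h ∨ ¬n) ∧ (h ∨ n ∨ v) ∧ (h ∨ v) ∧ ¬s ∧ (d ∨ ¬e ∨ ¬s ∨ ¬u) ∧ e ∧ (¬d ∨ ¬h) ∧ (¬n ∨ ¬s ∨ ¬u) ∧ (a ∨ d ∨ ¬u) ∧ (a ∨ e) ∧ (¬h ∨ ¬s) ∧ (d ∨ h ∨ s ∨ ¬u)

No satisfying assignment exists.

Case s = True:
  Clause (¬s) is falsified — contradiction.
Case s = False:
  (¬e ∨ s) forces e = False.
  Clause (e) is falsified — contradiction.
Both cases fail, so the formula is unsatisfiable.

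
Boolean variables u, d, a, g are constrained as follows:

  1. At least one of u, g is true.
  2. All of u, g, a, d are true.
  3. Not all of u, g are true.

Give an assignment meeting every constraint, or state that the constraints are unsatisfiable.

Case u = True:
  (2) forces g = True.
  Constraint (3) is violated (u=T, g=T) — contradiction.
Case u = False:
  Constraint (2) is violated (u=F) — contradiction.
Both cases fail — unsatisfiable.

UNSATISFIABLE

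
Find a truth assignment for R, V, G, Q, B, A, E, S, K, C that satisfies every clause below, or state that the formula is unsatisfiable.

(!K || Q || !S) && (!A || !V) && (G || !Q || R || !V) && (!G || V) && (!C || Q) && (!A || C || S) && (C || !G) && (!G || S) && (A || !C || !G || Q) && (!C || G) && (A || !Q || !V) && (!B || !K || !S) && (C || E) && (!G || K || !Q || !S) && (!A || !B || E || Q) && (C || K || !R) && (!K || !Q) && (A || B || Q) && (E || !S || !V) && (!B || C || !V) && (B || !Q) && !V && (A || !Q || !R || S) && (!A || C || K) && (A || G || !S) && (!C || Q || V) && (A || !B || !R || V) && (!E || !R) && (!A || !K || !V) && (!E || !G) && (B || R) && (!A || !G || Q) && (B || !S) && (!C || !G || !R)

R = False; V = False; G = False; Q = True; B = True; A = False; E = True; S = False; K = False; C = False

Unit clause (!V) forces V = False.
In (!G || V) only !G is left, so G = False.
In (!C || G) only !C is left, so C = False.
In (C || E) only E is left, so E = True.
In (!E || !R) only !R is left, so R = False.
In (B || R) only B is left, so B = True.
Set Q = True.
  then (!K || !Q) forces K = False.
  then (!A || C || K) forces A = False.
  then (A || G || !S) forces S = False.
All clauses satisfied.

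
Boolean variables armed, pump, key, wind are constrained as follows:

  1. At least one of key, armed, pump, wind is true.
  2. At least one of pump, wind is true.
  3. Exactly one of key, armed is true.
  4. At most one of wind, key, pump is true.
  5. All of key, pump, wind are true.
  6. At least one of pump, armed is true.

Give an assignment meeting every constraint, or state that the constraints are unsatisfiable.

Case wind = True:
  (4) with wind=T forces key = False.
  Constraint (5) is violated (key=F) — contradiction.
Case wind = False:
  Constraint (5) is violated (wind=F) — contradiction.
Both cases fail — unsatisfiable.

The formula is unsatisfiable.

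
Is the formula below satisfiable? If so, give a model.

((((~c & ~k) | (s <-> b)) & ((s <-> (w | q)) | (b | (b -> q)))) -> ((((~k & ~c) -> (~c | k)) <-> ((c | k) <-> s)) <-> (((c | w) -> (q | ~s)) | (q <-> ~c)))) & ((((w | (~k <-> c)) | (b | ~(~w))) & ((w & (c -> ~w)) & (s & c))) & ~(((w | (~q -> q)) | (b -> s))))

Case s = True: the conjunct ~(((w | (~q -> q)) | (b -> s))) becomes ~(((w | (~q -> q)) | True)) = False.
Case s = False: the conjunct s is False.
Both cases fail — unsatisfiable.

Unsatisfiable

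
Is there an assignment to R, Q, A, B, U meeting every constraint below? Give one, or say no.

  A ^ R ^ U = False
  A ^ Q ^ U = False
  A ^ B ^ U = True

R=T; Q=T; A=F; B=F; U=T

A ^ R ^ U = F ^ T ^ T = False ✓
A ^ Q ^ U = F ^ T ^ T = False ✓
A ^ B ^ U = F ^ F ^ T = True ✓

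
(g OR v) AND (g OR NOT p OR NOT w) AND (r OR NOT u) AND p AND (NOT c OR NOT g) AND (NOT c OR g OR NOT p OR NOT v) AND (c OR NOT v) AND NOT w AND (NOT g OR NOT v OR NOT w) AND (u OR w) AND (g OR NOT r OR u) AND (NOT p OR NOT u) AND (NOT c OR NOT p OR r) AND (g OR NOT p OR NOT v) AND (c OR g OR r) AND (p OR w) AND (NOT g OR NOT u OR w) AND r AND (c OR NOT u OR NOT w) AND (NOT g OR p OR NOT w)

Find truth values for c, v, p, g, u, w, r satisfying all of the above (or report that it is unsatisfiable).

Unsatisfiable — no assignment works.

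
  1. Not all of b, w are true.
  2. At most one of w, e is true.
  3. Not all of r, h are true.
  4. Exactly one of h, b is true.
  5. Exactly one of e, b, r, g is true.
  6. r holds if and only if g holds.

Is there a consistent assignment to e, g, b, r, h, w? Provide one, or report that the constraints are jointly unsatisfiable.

e: False, g: False, b: True, r: False, h: False, w: False

  (1) {b, w}: 1/2 true — not all ✓
  (2) {w, e}: 0 true — at most one ✓
  (3) {r, h}: 0/2 true — not all ✓
  (4) {h, b}: 1 true — exactly one ✓
  (5) {e, b, r, g}: 1 true — exactly one ✓
  (6) r=F, g=F — same ✓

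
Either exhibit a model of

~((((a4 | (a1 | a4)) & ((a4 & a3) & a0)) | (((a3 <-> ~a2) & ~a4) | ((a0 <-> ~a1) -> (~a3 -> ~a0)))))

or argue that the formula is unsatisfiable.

a0 = True; a1 = False; a2 = False; a3 = False; a4 = False

  ~((((a4 | (a1 | a4)) & ((a4 & a3) & a0)) | (((a3 <-> ~a2) & ~a4) | ((a0 <-> ~a1) -> (~a3 -> ~a0))))) = True
    ((a4 | (a1 | a4)) & ((a4 & a3) & a0)) | (((a3 <-> ~a2) & ~a4) | ((a0 <-> ~a1) -> (~a3 -> ~a0))) = False
      (a4 | (a1 | a4)) & ((a4 & a3) & a0) = False
        a4 | (a1 | a4) = False
          a1 | a4 = False
        (a4 & a3) & a0 = False
          a4 & a3 = False
      ((a3 <-> ~a2) & ~a4) | ((a0 <-> ~a1) -> (~a3 -> ~a0)) = False
        (a3 <-> ~a2) & ~a4 = False
          a3 <-> ~a2 = False
            ~a2 = True
          ~a4 = True
        (a0 <-> ~a1) -> (~a3 -> ~a0) = False
          a0 <-> ~a1 = True
            ~a1 = True
          ~a3 -> ~a0 = False
            ~a3 = True
            ~a0 = False
The formula evaluates to True.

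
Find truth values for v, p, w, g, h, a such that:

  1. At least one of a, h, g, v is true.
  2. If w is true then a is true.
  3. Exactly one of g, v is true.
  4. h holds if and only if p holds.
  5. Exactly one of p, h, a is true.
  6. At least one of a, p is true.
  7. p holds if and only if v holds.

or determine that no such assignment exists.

v=F, p=F, w=T, g=T, h=F, a=T

  (1) {a, h, g, v}: 2 true — at least one ✓
  (2) w=T ⇒ a: T ✓
  (3) {g, v}: 1 true — exactly one ✓
  (4) h=F, p=F — same ✓
  (5) {p, h, a}: 1 true — exactly one ✓
  (6) {a, p}: 1 true — at least one ✓
  (7) p=F, v=F — same ✓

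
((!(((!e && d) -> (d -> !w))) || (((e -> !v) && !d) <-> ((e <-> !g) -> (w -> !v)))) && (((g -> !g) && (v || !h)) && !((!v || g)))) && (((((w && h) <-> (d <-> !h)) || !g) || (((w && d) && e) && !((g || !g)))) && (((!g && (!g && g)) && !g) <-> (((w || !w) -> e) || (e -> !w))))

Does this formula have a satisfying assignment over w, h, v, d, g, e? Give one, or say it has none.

The conjunct ((!g && (!g && g)) && !g) <-> (((w || !w) -> e) || (e -> !w)) is unsatisfiable on its own:
  w=F, g=F, e=F: evaluates to False.
  w=F, g=F, e=T: evaluates to False.
  w=F, g=T, e=F: evaluates to False.
  w=F, g=T, e=T: evaluates to False.
  w=T, g=F, e=F: evaluates to False.
  w=T, g=F, e=T: evaluates to False.
  w=T, g=T, e=F: evaluates to False.
  w=T, g=T, e=T: evaluates to False.
So the whole conjunction is unsatisfiable.

Unsatisfiable — no assignment works.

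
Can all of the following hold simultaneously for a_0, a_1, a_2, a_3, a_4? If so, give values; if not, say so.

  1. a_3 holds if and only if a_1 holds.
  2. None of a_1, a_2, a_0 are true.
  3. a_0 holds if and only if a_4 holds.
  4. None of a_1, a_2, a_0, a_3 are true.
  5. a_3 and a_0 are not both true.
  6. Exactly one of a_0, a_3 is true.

Unsatisfiable

Case a_0 = True:
  Constraint (2) is violated (a_0=T) — contradiction.
Case a_0 = False:
  (2) forces a_1 = False.
  (1) with a_1=F forces a_3 = False.
  Constraint (6) is violated (a_0=F, a_3=F) — contradiction.
Both cases fail — unsatisfiable.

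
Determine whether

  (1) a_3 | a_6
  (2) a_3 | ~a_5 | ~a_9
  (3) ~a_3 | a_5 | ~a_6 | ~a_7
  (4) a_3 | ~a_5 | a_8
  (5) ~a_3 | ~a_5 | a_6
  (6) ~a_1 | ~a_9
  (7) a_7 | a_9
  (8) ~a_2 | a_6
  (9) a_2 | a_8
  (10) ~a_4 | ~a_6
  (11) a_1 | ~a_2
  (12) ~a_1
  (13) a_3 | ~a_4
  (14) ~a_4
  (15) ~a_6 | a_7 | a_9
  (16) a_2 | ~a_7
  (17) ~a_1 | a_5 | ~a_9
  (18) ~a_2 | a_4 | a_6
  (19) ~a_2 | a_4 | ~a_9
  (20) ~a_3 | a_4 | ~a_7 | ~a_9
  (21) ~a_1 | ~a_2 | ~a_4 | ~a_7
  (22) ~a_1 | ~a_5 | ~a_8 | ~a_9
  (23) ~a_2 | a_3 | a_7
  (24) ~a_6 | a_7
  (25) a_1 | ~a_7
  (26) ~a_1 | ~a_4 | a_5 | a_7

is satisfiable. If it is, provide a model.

Unit clause (~a_1) forces a_1 = False.
Unit clause (~a_4) forces a_4 = False.
In (a_1 | ~a_7) only ~a_7 is left, so a_7 = False.
In (a_7 | a_9) only a_9 is left, so a_9 = True.
In (a_1 | ~a_2) only ~a_2 is left, so a_2 = False.
In (~a_6 | a_7) only ~a_6 is left, so a_6 = False.
In (a_3 | a_6) only a_3 is left, so a_3 = True.
In (~a_3 | ~a_5 | a_6) only ~a_5 is left, so a_5 = False.
In (a_2 | a_8) only a_8 is left, so a_8 = True.
All clauses satisfied.

a_1 = False, a_2 = False, a_3 = True, a_4 = False, a_5 = False, a_6 = False, a_7 = False, a_8 = True, a_9 = True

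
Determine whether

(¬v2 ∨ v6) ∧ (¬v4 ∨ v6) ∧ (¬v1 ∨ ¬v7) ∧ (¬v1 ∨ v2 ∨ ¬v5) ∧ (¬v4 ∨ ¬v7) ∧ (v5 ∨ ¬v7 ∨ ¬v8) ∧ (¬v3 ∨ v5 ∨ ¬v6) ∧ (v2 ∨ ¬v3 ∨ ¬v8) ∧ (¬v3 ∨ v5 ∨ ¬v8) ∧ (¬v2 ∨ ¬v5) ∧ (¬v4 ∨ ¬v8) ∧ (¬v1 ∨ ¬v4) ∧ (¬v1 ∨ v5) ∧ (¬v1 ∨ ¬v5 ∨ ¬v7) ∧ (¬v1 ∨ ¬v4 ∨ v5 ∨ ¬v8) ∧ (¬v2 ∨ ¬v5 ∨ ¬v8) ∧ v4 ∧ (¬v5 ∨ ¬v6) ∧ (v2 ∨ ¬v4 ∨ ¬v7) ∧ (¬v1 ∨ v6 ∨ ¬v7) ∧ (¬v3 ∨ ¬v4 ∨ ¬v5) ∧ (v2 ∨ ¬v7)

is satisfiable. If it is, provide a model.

Unit clause (v4) forces v4 = True.
In (¬v4 ∨ v6) only v6 is left, so v6 = True.
In (¬v4 ∨ ¬v7) only ¬v7 is left, so v7 = False.
In (¬v4 ∨ ¬v8) only ¬v8 is left, so v8 = False.
In (¬v1 ∨ ¬v4) only ¬v1 is left, so v1 = False.
In (¬v5 ∨ ¬v6) only ¬v5 is left, so v5 = False.
In (¬v3 ∨ v5 ∨ ¬v6) only ¬v3 is left, so v3 = False.
Set v2 = True.
All clauses satisfied.

v1 = False, v2 = True, v3 = False, v4 = True, v5 = False, v6 = True, v7 = False, v8 = False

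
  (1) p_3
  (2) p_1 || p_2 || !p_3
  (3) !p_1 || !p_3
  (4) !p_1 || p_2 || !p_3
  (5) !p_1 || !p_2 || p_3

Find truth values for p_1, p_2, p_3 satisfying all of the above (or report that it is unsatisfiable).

Unit clause (p_3) forces p_3 = True.
In (!p_1 || !p_3) only !p_1 is left, so p_1 = False.
In (p_1 || p_2 || !p_3) only p_2 is left, so p_2 = True.
Check each clause:
  (p_3): p_3 holds.
  (p_1 || p_2 || !p_3): p_2 holds.
  (!p_1 || !p_3): !p_1 holds.
  (!p_1 || p_2 || !p_3): !p_1 holds.
  (!p_1 || !p_2 || p_3): !p_1 holds.
All clauses satisfied.

p_1=F, p_2=T, p_3=T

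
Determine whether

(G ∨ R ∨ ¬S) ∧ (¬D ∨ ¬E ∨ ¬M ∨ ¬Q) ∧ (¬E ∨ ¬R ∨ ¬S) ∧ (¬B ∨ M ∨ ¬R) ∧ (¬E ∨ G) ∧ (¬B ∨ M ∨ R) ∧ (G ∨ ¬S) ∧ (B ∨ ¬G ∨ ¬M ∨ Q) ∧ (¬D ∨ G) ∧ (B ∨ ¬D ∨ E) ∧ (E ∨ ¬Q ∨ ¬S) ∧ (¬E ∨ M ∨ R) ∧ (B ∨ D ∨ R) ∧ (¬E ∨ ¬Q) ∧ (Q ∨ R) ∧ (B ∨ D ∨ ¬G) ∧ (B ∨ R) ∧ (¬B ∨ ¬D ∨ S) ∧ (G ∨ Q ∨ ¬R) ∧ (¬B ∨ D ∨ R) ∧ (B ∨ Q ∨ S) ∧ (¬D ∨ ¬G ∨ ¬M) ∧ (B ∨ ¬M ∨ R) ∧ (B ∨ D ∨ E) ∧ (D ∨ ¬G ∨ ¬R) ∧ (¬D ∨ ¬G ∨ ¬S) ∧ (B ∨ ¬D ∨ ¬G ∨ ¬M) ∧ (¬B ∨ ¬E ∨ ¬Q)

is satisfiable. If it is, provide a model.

Set Q = True.
  then (¬E ∨ ¬Q) forces E = False.
  then (E ∨ ¬Q ∨ ¬S) forces S = False.
Set M = True.
Try G = True:
  (¬D ∨ ¬G ∨ ¬M) forces D = False.
  (B ∨ D ∨ ¬G) forces B = True.
  (¬B ∨ D ∨ R) forces R = True.
  clause (D ∨ ¬G ∨ ¬R) is falsified — backtrack.
So G = False.
  then (¬D ∨ G) forces D = False.
  then (B ∨ D ∨ E) forces B = True.
  then (¬B ∨ D ∨ R) forces R = True.
All clauses satisfied.

Q: True, M: True, E: False, G: False, R: True, B: True, D: False, S: False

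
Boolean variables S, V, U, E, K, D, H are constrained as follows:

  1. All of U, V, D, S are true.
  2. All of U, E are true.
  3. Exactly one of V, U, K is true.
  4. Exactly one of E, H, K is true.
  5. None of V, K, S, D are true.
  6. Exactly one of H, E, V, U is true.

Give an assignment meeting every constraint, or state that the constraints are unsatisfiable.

Unsatisfiable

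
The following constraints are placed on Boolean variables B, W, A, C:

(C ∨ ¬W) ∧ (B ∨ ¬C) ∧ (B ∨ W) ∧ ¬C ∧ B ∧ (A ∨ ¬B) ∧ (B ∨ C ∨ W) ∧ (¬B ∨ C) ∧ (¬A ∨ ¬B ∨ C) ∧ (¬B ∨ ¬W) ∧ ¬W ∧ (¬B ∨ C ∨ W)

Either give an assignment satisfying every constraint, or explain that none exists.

Case B = True:
  (¬C) forces C = False.
  Clause (¬B ∨ C) is falsified — contradiction.
Case B = False:
  Clause (B) is falsified — contradiction.
Both cases fail, so the formula is unsatisfiable.

No satisfying assignment exists.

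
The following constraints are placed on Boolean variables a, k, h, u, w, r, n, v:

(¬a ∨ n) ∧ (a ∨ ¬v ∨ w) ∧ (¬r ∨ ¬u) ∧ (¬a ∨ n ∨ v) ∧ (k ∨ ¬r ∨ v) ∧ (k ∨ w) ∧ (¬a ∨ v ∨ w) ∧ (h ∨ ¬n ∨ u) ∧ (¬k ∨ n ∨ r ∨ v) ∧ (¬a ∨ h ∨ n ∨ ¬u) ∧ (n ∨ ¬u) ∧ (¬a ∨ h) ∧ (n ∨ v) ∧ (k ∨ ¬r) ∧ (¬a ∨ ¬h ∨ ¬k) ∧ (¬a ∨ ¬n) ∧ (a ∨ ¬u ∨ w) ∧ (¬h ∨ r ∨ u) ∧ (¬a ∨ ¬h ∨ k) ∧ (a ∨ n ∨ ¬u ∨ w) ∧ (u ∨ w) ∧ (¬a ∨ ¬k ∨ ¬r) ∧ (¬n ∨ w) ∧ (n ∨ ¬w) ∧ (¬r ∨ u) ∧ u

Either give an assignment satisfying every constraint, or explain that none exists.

a = False; k = False; h = False; u = True; w = True; r = False; n = True; v = True

Unit clause (u) forces u = True.
In (¬r ∨ ¬u) only ¬r is left, so r = False.
In (n ∨ ¬u) only n is left, so n = True.
In (¬a ∨ ¬n) only ¬a is left, so a = False.
In (a ∨ ¬u ∨ w) only w is left, so w = True.
Set k = False.
Set h = False.
Set v = True.
All clauses satisfied.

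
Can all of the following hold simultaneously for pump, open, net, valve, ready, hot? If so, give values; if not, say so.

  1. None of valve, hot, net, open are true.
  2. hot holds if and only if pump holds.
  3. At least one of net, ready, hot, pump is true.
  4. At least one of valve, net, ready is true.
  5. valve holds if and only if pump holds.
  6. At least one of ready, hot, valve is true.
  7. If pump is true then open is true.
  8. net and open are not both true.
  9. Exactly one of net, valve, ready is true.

pump = False, open = False, net = False, valve = False, ready = True, hot = False

  (1) {valve, hot, net, open}: 0 true — none ✓
  (2) hot=F, pump=F — same ✓
  (3) {net, ready, hot, pump}: 1 true — at least one ✓
  (4) {valve, net, ready}: 1 true — at least one ✓
  (5) valve=F, pump=F — same ✓
  (6) {ready, hot, valve}: 1 true — at least one ✓
  (7) pump=F ⇒ open: vacuous ✓
  (8) net=F, open=F — not both ✓
  (9) {net, valve, ready}: 1 true — exactly one ✓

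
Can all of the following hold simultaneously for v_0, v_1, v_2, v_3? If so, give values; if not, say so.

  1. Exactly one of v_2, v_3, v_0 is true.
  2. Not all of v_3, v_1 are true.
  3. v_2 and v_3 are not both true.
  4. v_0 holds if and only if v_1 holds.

v_0 = False, v_1 = False, v_2 = False, v_3 = True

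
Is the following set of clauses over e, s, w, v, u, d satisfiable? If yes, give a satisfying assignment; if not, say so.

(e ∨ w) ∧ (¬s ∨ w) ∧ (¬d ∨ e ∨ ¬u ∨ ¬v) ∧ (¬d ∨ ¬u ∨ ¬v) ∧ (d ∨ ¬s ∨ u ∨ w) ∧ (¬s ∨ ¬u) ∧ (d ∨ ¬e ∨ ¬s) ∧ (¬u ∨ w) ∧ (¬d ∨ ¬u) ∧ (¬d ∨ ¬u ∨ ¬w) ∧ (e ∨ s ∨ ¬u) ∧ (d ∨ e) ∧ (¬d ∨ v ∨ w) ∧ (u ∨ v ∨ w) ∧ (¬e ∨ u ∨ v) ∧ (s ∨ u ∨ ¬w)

Set e = False.
  then (e ∨ w) forces w = True.
  then (d ∨ e) forces d = True.
  then (¬d ∨ ¬u) forces u = False.
  then (s ∨ u ∨ ¬w) forces s = True.
Set v = True.
All clauses satisfied.

e = False; s = True; w = True; v = True; u = False; d = True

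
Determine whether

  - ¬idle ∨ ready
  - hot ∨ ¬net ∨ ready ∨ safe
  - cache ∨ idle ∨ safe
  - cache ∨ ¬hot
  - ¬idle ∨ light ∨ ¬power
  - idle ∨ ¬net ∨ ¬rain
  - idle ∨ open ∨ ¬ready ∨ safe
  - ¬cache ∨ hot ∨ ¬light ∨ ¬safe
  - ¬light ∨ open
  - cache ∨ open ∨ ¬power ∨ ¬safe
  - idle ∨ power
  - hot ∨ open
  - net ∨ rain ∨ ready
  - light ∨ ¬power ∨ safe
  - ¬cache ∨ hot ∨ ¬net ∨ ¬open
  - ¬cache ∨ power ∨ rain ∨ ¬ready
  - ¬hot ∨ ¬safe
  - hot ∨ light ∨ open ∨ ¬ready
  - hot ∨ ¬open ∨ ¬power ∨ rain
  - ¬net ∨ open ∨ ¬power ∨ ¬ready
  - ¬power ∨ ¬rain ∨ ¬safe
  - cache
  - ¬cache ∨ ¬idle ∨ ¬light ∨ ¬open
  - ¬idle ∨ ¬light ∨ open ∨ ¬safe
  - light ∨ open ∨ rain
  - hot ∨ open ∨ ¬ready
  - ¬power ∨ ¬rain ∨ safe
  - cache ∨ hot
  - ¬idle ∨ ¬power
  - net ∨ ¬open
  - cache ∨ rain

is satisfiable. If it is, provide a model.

net=T, light=T, safe=F, rain=F, hot=T, ready=T, power=T, cache=T, idle=F, open=T

Unit clause (cache) forces cache = True.
Set net = True.
Set light = True.
  then (¬light ∨ open) forces open = True.
  then (¬cache ∨ hot ∨ ¬net ∨ ¬open) forces hot = True.
  then (¬hot ∨ ¬safe) forces safe = False.
  then (¬cache ∨ ¬idle ∨ ¬light ∨ ¬open) forces idle = False.
  then (idle ∨ ¬net ∨ ¬rain) forces rain = False.
  then (idle ∨ power) forces power = True.
Set ready = True.
All clauses satisfied.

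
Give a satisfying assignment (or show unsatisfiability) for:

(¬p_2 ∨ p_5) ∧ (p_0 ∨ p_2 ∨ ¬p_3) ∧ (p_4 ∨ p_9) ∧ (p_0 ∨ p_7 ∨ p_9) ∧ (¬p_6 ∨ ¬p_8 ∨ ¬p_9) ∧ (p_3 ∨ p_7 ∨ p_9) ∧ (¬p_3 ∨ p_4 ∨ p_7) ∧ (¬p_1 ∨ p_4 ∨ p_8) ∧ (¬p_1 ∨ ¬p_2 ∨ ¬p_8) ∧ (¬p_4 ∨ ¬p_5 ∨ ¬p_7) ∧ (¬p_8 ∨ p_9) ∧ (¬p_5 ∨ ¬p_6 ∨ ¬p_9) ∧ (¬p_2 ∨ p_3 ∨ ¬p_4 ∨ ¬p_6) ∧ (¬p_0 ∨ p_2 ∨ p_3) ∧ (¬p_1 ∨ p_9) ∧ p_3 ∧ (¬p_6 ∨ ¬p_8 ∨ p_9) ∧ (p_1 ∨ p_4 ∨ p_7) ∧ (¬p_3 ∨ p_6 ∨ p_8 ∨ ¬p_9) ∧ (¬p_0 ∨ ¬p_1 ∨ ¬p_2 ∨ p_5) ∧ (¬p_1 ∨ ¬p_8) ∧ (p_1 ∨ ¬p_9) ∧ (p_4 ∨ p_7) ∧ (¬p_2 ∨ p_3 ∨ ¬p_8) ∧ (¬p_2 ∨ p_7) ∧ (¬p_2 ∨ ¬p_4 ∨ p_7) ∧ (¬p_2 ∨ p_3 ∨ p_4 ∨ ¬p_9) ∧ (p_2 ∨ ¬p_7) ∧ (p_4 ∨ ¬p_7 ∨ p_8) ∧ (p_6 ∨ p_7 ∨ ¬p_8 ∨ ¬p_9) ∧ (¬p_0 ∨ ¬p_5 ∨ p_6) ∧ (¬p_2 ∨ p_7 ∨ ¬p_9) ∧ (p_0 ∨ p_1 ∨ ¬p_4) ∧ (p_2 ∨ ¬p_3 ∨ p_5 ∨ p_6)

p_0: True; p_1: False; p_2: False; p_3: True; p_4: True; p_5: True; p_6: True; p_7: False; p_8: False; p_9: False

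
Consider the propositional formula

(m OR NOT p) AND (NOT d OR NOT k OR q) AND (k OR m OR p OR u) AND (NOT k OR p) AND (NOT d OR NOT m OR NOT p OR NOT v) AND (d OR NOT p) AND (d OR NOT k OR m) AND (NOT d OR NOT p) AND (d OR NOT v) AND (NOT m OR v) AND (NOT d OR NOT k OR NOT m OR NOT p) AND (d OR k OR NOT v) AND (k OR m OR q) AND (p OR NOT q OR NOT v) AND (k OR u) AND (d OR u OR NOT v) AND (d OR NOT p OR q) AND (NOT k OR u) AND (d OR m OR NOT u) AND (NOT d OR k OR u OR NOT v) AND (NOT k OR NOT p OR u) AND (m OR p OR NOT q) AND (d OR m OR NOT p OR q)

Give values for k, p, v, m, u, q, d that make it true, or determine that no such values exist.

Set k = False.
  then (k OR u) forces u = True.
Try p = True:
  (m OR NOT p) forces m = True.
  (d OR NOT p) forces d = True.
  clause (NOT d OR NOT p) is falsified — backtrack.
So p = False.
Try v = False:
  (NOT m OR v) forces m = False.
  (k OR m OR q) forces q = True.
  clause (m OR p OR NOT q) is falsified — backtrack.
So v = True.
  then (d OR NOT v) forces d = True.
  then (p OR NOT q OR NOT v) forces q = False.
  then (k OR m OR q) forces m = True.
All clauses satisfied.

k = False, p = False, v = True, m = True, u = True, q = False, d = True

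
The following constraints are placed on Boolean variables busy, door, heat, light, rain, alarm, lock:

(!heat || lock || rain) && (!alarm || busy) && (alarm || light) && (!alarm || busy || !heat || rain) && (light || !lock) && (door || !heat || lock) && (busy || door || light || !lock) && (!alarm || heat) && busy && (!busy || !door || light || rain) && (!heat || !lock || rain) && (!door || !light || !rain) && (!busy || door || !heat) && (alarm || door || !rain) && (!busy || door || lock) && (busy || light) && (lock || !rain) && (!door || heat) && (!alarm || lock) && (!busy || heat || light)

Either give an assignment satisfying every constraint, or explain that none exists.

Unit clause (busy) forces busy = True.
Set door = False.
  then (!busy || door || !heat) forces heat = False.
  then (!busy || door || lock) forces lock = True.
  then (!busy || heat || light) forces light = True.
  then (!alarm || heat) forces alarm = False.
  then (alarm || door || !rain) forces rain = False.
All clauses satisfied.

busy = True, door = False, heat = False, light = True, rain = False, alarm = False, lock = True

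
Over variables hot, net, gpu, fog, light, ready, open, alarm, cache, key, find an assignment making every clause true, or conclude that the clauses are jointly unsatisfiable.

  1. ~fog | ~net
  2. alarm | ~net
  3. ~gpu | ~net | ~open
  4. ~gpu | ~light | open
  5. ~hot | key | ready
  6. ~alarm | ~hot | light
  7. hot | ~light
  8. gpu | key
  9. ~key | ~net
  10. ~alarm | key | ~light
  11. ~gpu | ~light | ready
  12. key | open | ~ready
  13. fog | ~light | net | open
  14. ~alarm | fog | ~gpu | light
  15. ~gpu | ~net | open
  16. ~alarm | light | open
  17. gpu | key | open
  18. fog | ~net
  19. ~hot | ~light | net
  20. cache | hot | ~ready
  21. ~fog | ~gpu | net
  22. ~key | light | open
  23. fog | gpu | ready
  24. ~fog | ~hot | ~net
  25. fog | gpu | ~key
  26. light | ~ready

Set hot = False.
  then (hot | ~light) forces light = False.
  then (light | ~ready) forces ready = False.
Try net = True:
  (~fog | ~net) forces fog = False.
  clause (fog | ~net) is falsified — backtrack.
So net = False.
Set gpu = True.
  then (~fog | ~gpu | net) forces fog = False.
  then (~alarm | fog | ~gpu | light) forces alarm = False.
Set open = True.
Set cache = True.
Set key = False.
All clauses satisfied.

hot = False; net = False; gpu = True; fog = False; light = False; ready = False; open = True; alarm = False; cache = True; key = False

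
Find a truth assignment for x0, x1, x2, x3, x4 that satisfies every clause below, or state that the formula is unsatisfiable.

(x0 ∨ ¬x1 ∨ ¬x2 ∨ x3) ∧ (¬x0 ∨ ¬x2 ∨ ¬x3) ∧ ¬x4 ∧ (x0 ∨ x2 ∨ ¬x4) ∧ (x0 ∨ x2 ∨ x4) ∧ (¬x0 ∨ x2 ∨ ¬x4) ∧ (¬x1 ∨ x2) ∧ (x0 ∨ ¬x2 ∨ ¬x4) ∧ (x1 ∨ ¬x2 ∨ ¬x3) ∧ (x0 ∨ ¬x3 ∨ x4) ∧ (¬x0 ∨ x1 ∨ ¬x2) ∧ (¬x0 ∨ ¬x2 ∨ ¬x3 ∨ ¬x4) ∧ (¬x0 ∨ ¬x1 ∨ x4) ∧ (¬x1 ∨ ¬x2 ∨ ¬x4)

Unit clause (¬x4) forces x4 = False.
Set x0 = True.
  then (¬x0 ∨ ¬x1 ∨ x4) forces x1 = False.
  then (¬x0 ∨ x1 ∨ ¬x2) forces x2 = False.
Set x3 = True.
All clauses satisfied.

x0 = True, x1 = False, x2 = False, x3 = True, x4 = False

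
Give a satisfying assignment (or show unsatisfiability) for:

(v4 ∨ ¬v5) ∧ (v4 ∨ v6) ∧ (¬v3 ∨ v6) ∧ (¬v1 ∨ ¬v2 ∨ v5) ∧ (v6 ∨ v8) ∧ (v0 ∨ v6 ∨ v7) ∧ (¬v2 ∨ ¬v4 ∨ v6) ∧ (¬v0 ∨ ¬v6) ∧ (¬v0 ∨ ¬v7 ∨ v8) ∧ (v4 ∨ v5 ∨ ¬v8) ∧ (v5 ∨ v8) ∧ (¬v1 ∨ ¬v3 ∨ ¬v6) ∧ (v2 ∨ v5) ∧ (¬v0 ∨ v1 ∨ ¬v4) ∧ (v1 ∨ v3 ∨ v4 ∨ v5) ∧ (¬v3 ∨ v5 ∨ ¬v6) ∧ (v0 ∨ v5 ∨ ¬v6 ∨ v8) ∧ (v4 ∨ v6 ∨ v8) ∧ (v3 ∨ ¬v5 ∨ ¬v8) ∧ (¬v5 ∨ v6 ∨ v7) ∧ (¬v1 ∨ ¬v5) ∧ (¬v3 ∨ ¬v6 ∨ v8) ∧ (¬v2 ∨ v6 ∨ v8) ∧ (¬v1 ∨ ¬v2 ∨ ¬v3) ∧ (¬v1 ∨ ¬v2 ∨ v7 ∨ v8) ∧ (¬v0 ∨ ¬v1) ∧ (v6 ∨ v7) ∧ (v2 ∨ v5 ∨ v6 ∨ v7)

v0 = False, v1 = False, v2 = False, v3 = False, v4 = True, v5 = True, v6 = True, v7 = True, v8 = False

Set v0 = False.
Set v1 = False.
Set v2 = False.
  then (v2 ∨ v5) forces v5 = True.
  then (v4 ∨ ¬v5) forces v4 = True.
Set v3 = False.
  then (v3 ∨ ¬v5 ∨ ¬v8) forces v8 = False.
  then (v6 ∨ v8) forces v6 = True.
Set v7 = True.
All clauses satisfied.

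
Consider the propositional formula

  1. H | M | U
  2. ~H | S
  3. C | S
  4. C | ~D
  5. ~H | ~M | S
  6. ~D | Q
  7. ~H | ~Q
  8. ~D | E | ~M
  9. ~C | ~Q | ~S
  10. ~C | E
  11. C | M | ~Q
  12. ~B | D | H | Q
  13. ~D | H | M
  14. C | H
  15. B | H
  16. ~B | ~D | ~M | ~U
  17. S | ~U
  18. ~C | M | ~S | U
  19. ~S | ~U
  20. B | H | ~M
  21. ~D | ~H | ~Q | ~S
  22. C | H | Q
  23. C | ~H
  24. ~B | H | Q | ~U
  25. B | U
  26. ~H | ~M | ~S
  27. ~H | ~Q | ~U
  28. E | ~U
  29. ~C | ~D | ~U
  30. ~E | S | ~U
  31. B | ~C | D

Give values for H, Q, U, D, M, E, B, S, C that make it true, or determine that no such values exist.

Set H = False.
  then (C | H) forces C = True.
  then (B | H) forces B = True.
  then (~C | E) forces E = True.
Try Q = False:
  (~D | Q) forces D = False.
  clause (~B | D | H | Q) is falsified — backtrack.
So Q = True.
  then (~C | ~Q | ~S) forces S = False.
  then (S | ~U) forces U = False.
  then (H | M | U) forces M = True.
Set D = False.
All clauses satisfied.

H = False; Q = True; U = False; D = False; M = True; E = True; B = True; S = False; C = True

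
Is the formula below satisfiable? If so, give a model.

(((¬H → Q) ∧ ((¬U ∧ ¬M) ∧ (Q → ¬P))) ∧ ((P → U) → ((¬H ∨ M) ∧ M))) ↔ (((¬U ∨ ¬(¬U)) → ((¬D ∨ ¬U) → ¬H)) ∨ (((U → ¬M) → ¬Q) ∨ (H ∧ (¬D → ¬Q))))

H = True, M = False, Q = True, D = False, P = False, U = True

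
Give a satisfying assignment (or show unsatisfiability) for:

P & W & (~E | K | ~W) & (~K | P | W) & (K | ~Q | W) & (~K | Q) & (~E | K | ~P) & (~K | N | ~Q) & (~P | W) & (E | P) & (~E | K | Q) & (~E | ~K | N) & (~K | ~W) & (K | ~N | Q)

N = False; P = True; Q = True; E = False; W = True; K = False

Unit clause (P) forces P = True.
Unit clause (W) forces W = True.
In (~K | ~W) only ~K is left, so K = False.
In (~E | K | ~W) only ~E is left, so E = False.
Set N = False.
Set Q = True.
All clauses satisfied.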